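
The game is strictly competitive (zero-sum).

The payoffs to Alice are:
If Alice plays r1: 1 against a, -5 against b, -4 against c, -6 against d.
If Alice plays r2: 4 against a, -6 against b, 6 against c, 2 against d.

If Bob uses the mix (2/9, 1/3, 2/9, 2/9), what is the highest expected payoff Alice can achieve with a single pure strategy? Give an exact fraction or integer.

2/3

r1: (1)·(2/9) + (-5)·(1/3) + (-4)·(2/9) + (-6)·(2/9) = -11/3.
r2: (4)·(2/9) + (-6)·(1/3) + (6)·(2/9) + (2)·(2/9) = 2/3.
The best pure response is r2 with expected payoff 2/3.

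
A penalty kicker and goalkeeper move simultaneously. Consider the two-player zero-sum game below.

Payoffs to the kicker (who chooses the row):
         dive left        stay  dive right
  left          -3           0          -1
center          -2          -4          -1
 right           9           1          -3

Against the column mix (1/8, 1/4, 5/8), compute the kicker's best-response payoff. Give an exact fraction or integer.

left: (-3)·(1/8) + (0)·(1/4) + (-1)·(5/8) = -1.
center: (-2)·(1/8) + (-4)·(1/4) + (-1)·(5/8) = -15/8.
right: (9)·(1/8) + (1)·(1/4) + (-3)·(5/8) = -1/2.
The best pure response is right with expected payoff -1/2.

-1/2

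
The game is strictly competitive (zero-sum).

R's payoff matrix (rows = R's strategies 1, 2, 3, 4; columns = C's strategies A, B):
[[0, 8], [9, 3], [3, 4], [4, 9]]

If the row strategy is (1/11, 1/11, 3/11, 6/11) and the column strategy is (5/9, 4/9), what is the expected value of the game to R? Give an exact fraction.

Against (5/9, 4/9), each row's expected payoff is 1: 32/9; 2: 19/3; 3: 31/9; 4: 56/9.
Taking the (1/11, 1/11, 3/11, 6/11)-weighted average: (1/11)·(32/9) + (1/11)·(19/3) + (3/11)·(31/9) + (6/11)·(56/9) = 518/99.

518/99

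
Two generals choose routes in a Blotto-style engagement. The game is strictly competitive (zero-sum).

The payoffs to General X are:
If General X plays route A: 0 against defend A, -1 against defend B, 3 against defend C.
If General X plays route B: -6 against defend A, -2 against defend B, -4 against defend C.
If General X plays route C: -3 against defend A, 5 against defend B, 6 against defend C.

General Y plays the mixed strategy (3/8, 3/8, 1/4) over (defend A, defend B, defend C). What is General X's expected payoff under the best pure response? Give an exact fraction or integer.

route A: (0)·(3/8) + (-1)·(3/8) + (3)·(1/4) = 3/8.
route B: (-6)·(3/8) + (-2)·(3/8) + (-4)·(1/4) = -4.
route C: (-3)·(3/8) + (5)·(3/8) + (6)·(1/4) = 9/4.
The best pure response is route C with expected payoff 9/4.

9/4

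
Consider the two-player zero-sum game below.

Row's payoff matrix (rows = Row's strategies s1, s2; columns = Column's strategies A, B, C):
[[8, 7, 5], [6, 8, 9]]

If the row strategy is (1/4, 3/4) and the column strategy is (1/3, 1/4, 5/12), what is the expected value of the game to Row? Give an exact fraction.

Against (1/3, 1/4, 5/12), each row's expected payoff is s1: 13/2; s2: 31/4.
Taking the (1/4, 3/4)-weighted average: (1/4)·(13/2) + (3/4)·(31/4) = 119/16.

119/16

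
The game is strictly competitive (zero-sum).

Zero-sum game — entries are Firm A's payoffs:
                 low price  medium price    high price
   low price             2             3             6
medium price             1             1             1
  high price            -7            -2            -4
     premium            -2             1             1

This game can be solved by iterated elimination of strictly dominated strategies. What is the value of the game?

2

Row medium price is strictly dominated by row low price (2>1, 3>1, 6>1); eliminate medium price.
Row high price is strictly dominated by row low price (2>-7, 3>-2, 6>-4); eliminate high price.
Row premium is strictly dominated by row low price (2>-2, 3>1, 6>1); eliminate premium.
Column medium price is strictly dominated by low price for Firm B (2<3); eliminate medium price.
Column high price is strictly dominated by low price for Firm B (2<6); eliminate high price.
Only (low price, low price) remains, with payoff 2.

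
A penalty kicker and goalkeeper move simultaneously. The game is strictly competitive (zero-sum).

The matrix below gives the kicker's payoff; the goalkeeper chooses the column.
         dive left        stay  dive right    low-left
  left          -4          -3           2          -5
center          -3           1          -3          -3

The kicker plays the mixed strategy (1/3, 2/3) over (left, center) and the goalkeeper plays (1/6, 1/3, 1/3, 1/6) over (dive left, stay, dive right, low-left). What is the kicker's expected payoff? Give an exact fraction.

Against (1/6, 1/3, 1/3, 1/6), each row's expected payoff is left: -11/6; center: -5/3.
Taking the (1/3, 2/3)-weighted average: (1/3)·(-11/6) + (2/3)·(-5/3) = -31/18.

-31/18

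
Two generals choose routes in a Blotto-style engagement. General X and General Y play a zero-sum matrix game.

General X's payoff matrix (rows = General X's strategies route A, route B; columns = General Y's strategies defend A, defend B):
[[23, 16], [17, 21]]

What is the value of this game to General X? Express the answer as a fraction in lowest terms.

211/11

Row minima are 16 and 17, so General X's maximin is 17; column maxima are 23 and 21, so General Y's minimax is 21. These differ, so the equilibrium is in mixed strategies.
Let General X play route A with probability p. General Y is indifferent when 23p + 17(1−p) = 16p + 21(1−p), giving p = 4/11.
Let General Y play defend A with probability q. General X is indifferent when 23q + 16(1−q) = 17q + 21(1−q), giving q = 5/11.
The value is 23·(5/11) + (16)·(6/11) = 211/11.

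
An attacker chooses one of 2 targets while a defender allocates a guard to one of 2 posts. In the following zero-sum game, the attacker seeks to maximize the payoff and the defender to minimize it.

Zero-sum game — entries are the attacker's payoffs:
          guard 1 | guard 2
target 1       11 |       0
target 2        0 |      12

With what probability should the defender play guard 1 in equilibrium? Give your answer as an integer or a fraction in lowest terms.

12/23

Row minima are 0 and 0, so the attacker's maximin is 0; column maxima are 11 and 12, so the defender's minimax is 11. These differ, so the equilibrium is in mixed strategies.
Let the defender play guard 1 with probability q. The attacker is indifferent when 11q = 12(1−q), giving q = 12/23.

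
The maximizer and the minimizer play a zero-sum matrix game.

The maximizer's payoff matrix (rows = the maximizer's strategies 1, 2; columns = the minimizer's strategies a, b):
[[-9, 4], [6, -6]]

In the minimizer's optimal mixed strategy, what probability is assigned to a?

Row minima are -9 and -6, so the maximizer's maximin is -6; column maxima are 6 and 4, so the minimizer's minimax is 4. These differ, so the equilibrium is in mixed strategies.
Let the minimizer play a with probability q. The maximizer is indifferent when −9q + 4(1−q) = 6q − 6(1−q), giving q = 2/5.

2/5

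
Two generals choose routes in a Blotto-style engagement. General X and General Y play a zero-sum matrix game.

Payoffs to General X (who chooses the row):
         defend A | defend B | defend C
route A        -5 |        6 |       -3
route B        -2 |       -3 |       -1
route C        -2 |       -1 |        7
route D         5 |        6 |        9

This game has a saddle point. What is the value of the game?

Row minima: -5, -3, -2, 5 → General X's maximin is 5.
Column maxima: 5, 6, 9 → General Y's minimax is 5.
They coincide at (route D, defend A), so the value is 5.

5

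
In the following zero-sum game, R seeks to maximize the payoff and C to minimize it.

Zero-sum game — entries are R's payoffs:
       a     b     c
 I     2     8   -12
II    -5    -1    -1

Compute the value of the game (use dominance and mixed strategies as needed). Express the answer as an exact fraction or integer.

-31/9

Column b is strictly dominated by a for C (it gives R more in every row).
The remaining 2×2 game on (I, II) × (a, c) has no saddle point. Let R play I with probability p; indifference gives 2p − 5(1−p) = −12p − (1−p), so p = 2/9.
Similarly C's optimal q on a is 11/18, and the value is 2·(11/18) + (-12)·(7/18) = -31/9.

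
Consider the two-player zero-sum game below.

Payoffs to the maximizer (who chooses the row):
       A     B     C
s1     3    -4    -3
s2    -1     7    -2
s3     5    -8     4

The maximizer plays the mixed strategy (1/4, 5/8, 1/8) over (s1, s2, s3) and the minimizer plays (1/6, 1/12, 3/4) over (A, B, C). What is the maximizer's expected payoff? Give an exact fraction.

-77/96

Against (1/6, 1/12, 3/4), each row's expected payoff is s1: -25/12; s2: -13/12; s3: 19/6.
Taking the (1/4, 5/8, 1/8)-weighted average: (1/4)·(-25/12) + (5/8)·(-13/12) + (1/8)·(19/6) = -77/96.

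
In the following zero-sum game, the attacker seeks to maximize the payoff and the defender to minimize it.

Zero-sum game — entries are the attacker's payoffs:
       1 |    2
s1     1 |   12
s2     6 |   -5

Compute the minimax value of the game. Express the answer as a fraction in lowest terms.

Row minima are 1 and -5, so the attacker's maximin is 1; column maxima are 6 and 12, so the defender's minimax is 6. These differ, so the equilibrium is in mixed strategies.
Let the attacker play s1 with probability p. The defender is indifferent when p + 6(1−p) = 12p − 5(1−p), giving p = 1/2.
Let the defender play 1 with probability q. The attacker is indifferent when q + 12(1−q) = 6q − 5(1−q), giving q = 17/22.
The value is 1·(17/22) + (12)·(5/22) = 7/2.

7/2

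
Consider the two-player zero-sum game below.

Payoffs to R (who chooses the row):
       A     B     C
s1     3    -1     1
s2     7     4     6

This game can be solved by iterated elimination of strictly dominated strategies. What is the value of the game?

4

Row s1 is strictly dominated by row s2 (7>3, 4>-1, 6>1); eliminate s1.
Column A is strictly dominated by B for C (4<7); eliminate A.
Column C is strictly dominated by B for C (4<6); eliminate C.
Only (s2, B) remains, with payoff 4.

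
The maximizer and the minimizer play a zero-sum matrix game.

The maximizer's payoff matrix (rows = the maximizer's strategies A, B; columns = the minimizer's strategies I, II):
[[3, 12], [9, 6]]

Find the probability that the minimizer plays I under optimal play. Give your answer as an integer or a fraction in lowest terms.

1/2

Row minima are 3 and 6, so the maximizer's maximin is 6; column maxima are 9 and 12, so the minimizer's minimax is 9. These differ, so the equilibrium is in mixed strategies.
Let the minimizer play I with probability q. The maximizer is indifferent when 3q + 12(1−q) = 9q + 6(1−q), giving q = 1/2.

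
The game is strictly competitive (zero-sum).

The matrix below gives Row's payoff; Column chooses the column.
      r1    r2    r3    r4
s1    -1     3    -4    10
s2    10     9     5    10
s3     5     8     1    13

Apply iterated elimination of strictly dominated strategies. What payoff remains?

Row s1 is strictly dominated by row s3 (5>-1, 8>3, 1>-4, 13>10); eliminate s1.
Column r4 is strictly dominated by r2 for Column (9<10, 8<13); eliminate r4.
Row s3 is strictly dominated by row s2 (10>5, 9>8, 5>1); eliminate s3.
Column r1 is strictly dominated by r2 for Column (9<10); eliminate r1.
Column r2 is strictly dominated by r3 for Column (5<9); eliminate r2.
Only (s2, r3) remains, with payoff 5.

5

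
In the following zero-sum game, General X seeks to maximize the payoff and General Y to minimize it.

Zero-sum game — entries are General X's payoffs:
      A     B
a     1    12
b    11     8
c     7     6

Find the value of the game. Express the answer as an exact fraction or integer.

Row c is strictly dominated by row b, so General X never plays it.
The remaining 2×2 game on (a, b) × (A, B) has no saddle point. Let General X play a with probability p; indifference gives p + 11(1−p) = 12p + 8(1−p), so p = 3/14.
Similarly General Y's optimal q on A is 2/7, and the value is 1·(2/7) + (12)·(5/7) = 62/7.

62/7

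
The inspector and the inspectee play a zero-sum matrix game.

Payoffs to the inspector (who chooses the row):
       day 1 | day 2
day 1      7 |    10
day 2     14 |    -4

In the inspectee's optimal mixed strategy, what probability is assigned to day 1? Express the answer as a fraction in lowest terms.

2/3

Row minima are 7 and -4, so the inspector's maximin is 7; column maxima are 14 and 10, so the inspectee's minimax is 10. These differ, so the equilibrium is in mixed strategies.
Let the inspectee play day 1 with probability q. The inspector is indifferent when 7q + 10(1−q) = 14q − 4(1−q), giving q = 2/3.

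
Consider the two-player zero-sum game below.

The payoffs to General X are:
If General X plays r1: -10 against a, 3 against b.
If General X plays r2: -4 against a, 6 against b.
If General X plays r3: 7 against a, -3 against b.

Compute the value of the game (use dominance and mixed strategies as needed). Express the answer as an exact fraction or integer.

Row r1 is strictly dominated by row r2, so General X never plays it.
The remaining 2×2 game on (r2, r3) × (a, b) has no saddle point. Let General X play r2 with probability p; indifference gives −4p + 7(1−p) = 6p − 3(1−p), so p = 1/2.
Similarly General Y's optimal q on a is 9/20, and the value is -4·(9/20) + (6)·(11/20) = 3/2.

3/2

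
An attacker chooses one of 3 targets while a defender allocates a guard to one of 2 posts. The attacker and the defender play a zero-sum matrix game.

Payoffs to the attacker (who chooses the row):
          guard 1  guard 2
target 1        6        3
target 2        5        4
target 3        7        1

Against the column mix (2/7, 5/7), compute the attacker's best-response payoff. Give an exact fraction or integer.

target 1: (6)·(2/7) + (3)·(5/7) = 27/7.
target 2: (5)·(2/7) + (4)·(5/7) = 30/7.
target 3: (7)·(2/7) + (1)·(5/7) = 19/7.
The best pure response is target 2 with expected payoff 30/7.

30/7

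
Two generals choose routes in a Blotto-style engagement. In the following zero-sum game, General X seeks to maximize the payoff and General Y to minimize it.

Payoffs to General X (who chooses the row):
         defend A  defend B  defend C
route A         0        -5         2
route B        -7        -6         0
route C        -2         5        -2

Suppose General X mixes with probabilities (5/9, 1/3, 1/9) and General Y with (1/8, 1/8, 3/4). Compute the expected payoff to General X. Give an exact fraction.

Against (1/8, 1/8, 3/4), each row's expected payoff is route A: 7/8; route B: -13/8; route C: -9/8.
Taking the (5/9, 1/3, 1/9)-weighted average: (5/9)·(7/8) + (1/3)·(-13/8) + (1/9)·(-9/8) = -13/72.

-13/72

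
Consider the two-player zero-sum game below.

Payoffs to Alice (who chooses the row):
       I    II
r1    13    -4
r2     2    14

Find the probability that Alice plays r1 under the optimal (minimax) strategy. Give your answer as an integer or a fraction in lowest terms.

12/29

Row minima are -4 and 2, so Alice's maximin is 2; column maxima are 13 and 14, so Bob's minimax is 13. These differ, so the equilibrium is in mixed strategies.
Let Alice play r1 with probability p. Bob is indifferent when 13p + 2(1−p) = −4p + 14(1−p), giving p = 12/29.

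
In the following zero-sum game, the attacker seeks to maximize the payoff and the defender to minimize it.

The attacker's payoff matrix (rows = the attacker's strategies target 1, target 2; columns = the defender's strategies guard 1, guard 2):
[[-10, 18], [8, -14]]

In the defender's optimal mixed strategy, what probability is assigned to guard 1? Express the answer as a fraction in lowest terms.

16/25

Row minima are -10 and -14, so the attacker's maximin is -10; column maxima are 8 and 18, so the defender's minimax is 8. These differ, so the equilibrium is in mixed strategies.
Let the defender play guard 1 with probability q. The attacker is indifferent when −10q + 18(1−q) = 8q − 14(1−q), giving q = 16/25.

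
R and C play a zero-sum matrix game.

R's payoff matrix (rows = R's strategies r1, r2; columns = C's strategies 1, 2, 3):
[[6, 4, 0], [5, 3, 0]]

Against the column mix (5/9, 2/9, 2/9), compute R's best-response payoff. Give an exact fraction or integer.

r1: (6)·(5/9) + (4)·(2/9) + (0)·(2/9) = 38/9.
r2: (5)·(5/9) + (3)·(2/9) + (0)·(2/9) = 31/9.
The best pure response is r1 with expected payoff 38/9.

38/9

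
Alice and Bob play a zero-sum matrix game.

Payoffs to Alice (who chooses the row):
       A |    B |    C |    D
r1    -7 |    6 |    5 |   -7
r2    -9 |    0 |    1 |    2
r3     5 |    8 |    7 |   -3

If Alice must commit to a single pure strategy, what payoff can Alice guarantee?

The worst-case payoff for each row is r1: -7, r2: -9, r3: -3.
The best of these is -3.

-3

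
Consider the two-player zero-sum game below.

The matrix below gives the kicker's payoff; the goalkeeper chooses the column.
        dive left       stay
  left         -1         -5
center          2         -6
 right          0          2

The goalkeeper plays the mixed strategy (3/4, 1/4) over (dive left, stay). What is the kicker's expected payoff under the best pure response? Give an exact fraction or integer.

left: (-1)·(3/4) + (-5)·(1/4) = -2.
center: (2)·(3/4) + (-6)·(1/4) = 0.
right: (0)·(3/4) + (2)·(1/4) = 1/2.
The best pure response is right with expected payoff 1/2.

1/2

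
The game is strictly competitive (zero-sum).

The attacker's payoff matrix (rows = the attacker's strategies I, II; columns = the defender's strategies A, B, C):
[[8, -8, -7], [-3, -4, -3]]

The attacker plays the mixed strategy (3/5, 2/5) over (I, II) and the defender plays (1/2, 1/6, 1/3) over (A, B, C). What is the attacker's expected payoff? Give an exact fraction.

Against (1/2, 1/6, 1/3), each row's expected payoff is I: 1/3; II: -19/6.
Taking the (3/5, 2/5)-weighted average: (3/5)·(1/3) + (2/5)·(-19/6) = -16/15.

-16/15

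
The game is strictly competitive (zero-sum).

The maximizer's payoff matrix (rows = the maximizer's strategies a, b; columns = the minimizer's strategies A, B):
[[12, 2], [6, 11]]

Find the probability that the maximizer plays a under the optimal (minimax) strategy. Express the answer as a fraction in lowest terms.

Row minima are 2 and 6, so the maximizer's maximin is 6; column maxima are 12 and 11, so the minimizer's minimax is 11. These differ, so the equilibrium is in mixed strategies.
Let the maximizer play a with probability p. The minimizer is indifferent when 12p + 6(1−p) = 2p + 11(1−p), giving p = 1/3.

1/3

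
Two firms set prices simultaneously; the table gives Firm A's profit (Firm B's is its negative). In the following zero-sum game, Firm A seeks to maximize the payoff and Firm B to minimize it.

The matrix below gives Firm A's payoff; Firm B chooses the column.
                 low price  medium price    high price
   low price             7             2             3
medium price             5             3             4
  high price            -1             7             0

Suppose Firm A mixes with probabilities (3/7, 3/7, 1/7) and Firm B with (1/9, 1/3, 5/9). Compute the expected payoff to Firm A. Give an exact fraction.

Against (1/9, 1/3, 5/9), each row's expected payoff is low price: 28/9; medium price: 34/9; high price: 20/9.
Taking the (3/7, 3/7, 1/7)-weighted average: (3/7)·(28/9) + (3/7)·(34/9) + (1/7)·(20/9) = 206/63.

206/63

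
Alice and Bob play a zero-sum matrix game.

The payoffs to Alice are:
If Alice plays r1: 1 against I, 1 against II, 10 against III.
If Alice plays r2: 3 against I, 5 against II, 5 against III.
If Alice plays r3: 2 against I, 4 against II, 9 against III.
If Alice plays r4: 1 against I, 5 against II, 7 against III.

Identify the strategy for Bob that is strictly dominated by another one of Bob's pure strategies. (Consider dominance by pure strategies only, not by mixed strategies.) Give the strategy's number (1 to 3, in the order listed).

Bob prefers columns that give Alice less. Compare III with I: 1 < 10, 3 < 5, 2 < 9, 1 < 7.
So I strictly dominates III for Bob; III is strictly dominated.

3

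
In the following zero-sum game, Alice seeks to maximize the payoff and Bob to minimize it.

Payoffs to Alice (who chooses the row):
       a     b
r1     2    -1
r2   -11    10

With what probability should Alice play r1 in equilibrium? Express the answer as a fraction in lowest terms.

Row minima are -1 and -11, so Alice's maximin is -1; column maxima are 2 and 10, so Bob's minimax is 2. These differ, so the equilibrium is in mixed strategies.
Let Alice play r1 with probability p. Bob is indifferent when 2p − 11(1−p) = −p + 10(1−p), giving p = 7/8.

7/8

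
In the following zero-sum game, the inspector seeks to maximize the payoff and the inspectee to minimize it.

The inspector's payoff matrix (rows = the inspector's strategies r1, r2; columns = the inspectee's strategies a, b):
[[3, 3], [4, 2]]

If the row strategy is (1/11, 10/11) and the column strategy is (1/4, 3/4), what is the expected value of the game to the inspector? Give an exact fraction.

28/11

Against (1/4, 3/4), each row's expected payoff is r1: 3; r2: 5/2.
Taking the (1/11, 10/11)-weighted average: (1/11)·(3) + (10/11)·(5/2) = 28/11.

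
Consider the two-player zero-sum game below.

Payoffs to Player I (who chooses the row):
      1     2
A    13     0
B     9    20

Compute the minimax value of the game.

65/6

Row minima are 0 and 9, so Player I's maximin is 9; column maxima are 13 and 20, so Player II's minimax is 13. These differ, so the equilibrium is in mixed strategies.
Let Player I play A with probability p. Player II is indifferent when 13p + 9(1−p) = 20(1−p), giving p = 11/24.
Let Player II play 1 with probability q. Player I is indifferent when 13q = 9q + 20(1−q), giving q = 5/6.
The value is 13·(5/6) + (0)·(1/6) = 65/6.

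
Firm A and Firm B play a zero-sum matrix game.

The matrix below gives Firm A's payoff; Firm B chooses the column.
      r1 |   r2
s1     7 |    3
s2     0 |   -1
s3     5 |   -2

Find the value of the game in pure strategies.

3

Row minima: 3, -1, -2 → Firm A's maximin is 3.
Column maxima: 7, 3 → Firm B's minimax is 3.
They coincide at (s1, r2), so the value is 3.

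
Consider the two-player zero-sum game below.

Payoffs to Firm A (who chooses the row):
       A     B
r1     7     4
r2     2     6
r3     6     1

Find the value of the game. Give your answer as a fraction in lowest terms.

Row r3 is strictly dominated by row r1, so Firm A never plays it.
The remaining 2×2 game on (r1, r2) × (A, B) has no saddle point. Let Firm A play r1 with probability p; indifference gives 7p + 2(1−p) = 4p + 6(1−p), so p = 4/7.
Similarly Firm B's optimal q on A is 2/7, and the value is 7·(2/7) + (4)·(5/7) = 34/7.

34/7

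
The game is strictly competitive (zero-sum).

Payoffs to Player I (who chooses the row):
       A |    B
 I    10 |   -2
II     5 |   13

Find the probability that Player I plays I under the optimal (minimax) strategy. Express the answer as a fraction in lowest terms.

2/5

Row minima are -2 and 5, so Player I's maximin is 5; column maxima are 10 and 13, so Player II's minimax is 10. These differ, so the equilibrium is in mixed strategies.
Let Player I play I with probability p. Player II is indifferent when 10p + 5(1−p) = −2p + 13(1−p), giving p = 2/5.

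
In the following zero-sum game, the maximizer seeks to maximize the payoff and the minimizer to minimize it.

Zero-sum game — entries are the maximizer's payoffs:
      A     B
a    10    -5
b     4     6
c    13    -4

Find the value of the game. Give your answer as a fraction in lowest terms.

94/19

Row a is strictly dominated by row c, so the maximizer never plays it.
The remaining 2×2 game on (b, c) × (A, B) has no saddle point. Let the maximizer play b with probability p; indifference gives 4p + 13(1−p) = 6p − 4(1−p), so p = 17/19.
Similarly the minimizer's optimal q on A is 10/19, and the value is 4·(10/19) + (6)·(9/19) = 94/19.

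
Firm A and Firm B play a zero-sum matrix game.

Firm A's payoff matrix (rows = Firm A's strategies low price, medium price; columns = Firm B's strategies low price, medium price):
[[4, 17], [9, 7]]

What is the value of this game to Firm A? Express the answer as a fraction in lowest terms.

Row minima are 4 and 7, so Firm A's maximin is 7; column maxima are 9 and 17, so Firm B's minimax is 9. These differ, so the equilibrium is in mixed strategies.
Let Firm A play low price with probability p. Firm B is indifferent when 4p + 9(1−p) = 17p + 7(1−p), giving p = 2/15.
Let Firm B play low price with probability q. Firm A is indifferent when 4q + 17(1−q) = 9q + 7(1−q), giving q = 2/3.
The value is 4·(2/3) + (17)·(1/3) = 25/3.

25/3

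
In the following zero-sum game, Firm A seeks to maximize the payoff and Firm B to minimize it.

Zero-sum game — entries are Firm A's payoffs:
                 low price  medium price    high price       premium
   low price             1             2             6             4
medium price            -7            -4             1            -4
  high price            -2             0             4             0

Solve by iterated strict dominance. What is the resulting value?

Column high price is strictly dominated by low price for Firm B (1<6, -7<1, -2<4); eliminate high price.
Row high price is strictly dominated by row low price (1>-2, 2>0, 4>0); eliminate high price.
Column premium is strictly dominated by low price for Firm B (1<4, -7<-4); eliminate premium.
Row medium price is strictly dominated by row low price (1>-7, 2>-4); eliminate medium price.
Column medium price is strictly dominated by low price for Firm B (1<2); eliminate medium price.
Only (low price, low price) remains, with payoff 1.

1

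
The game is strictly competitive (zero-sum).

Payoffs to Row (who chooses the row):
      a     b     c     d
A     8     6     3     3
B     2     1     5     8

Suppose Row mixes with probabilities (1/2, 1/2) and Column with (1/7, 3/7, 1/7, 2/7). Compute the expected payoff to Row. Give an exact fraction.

61/14

Against (1/7, 3/7, 1/7, 2/7), each row's expected payoff is A: 5; B: 26/7.
Taking the (1/2, 1/2)-weighted average: (1/2)·(5) + (1/2)·(26/7) = 61/14.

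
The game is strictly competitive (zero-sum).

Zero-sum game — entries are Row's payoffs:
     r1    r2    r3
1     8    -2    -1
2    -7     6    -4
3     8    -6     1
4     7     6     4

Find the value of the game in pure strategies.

4

Row minima: -2, -7, -6, 4 → Row's maximin is 4.
Column maxima: 8, 6, 4 → Column's minimax is 4.
They coincide at (4, r3), so the value is 4.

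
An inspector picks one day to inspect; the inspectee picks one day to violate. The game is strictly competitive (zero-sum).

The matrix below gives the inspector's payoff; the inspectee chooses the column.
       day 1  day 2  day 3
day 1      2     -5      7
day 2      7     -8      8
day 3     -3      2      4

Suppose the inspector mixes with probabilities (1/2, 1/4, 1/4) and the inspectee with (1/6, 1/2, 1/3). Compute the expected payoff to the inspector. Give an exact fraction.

1/2

Against (1/6, 1/2, 1/3), each row's expected payoff is day 1: 1/6; day 2: -1/6; day 3: 11/6.
Taking the (1/2, 1/4, 1/4)-weighted average: (1/2)·(1/6) + (1/4)·(-1/6) + (1/4)·(11/6) = 1/2.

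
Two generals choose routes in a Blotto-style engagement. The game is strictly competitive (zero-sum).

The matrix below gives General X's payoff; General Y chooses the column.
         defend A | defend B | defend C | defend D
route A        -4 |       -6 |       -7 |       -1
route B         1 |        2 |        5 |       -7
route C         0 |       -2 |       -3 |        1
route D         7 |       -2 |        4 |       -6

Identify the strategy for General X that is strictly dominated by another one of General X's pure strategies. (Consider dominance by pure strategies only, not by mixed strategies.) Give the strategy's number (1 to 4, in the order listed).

1

Compare route A with route C: 0 > -4, -2 > -6, -3 > -7, 1 > -1.
So route C strictly dominates route A for General X; route A is strictly dominated.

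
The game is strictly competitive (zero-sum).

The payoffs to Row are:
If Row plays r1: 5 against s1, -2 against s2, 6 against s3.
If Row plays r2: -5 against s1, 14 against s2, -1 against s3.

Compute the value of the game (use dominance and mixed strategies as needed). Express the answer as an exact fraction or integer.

Column s3 is strictly dominated by s1 for Column (it gives Row more in every row).
The remaining 2×2 game on (r1, r2) × (s1, s2) has no saddle point. Let Row play r1 with probability p; indifference gives 5p − 5(1−p) = −2p + 14(1−p), so p = 19/26.
Similarly Column's optimal q on s1 is 8/13, and the value is 5·(8/13) + (-2)·(5/13) = 30/13.

30/13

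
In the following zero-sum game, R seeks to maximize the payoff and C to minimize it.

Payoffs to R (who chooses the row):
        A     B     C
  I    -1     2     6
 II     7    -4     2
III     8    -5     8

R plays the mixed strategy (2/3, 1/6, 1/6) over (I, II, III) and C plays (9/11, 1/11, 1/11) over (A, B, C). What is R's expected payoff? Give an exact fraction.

2

Against (9/11, 1/11, 1/11), each row's expected payoff is I: -1/11; II: 61/11; III: 75/11.
Taking the (2/3, 1/6, 1/6)-weighted average: (2/3)·(-1/11) + (1/6)·(61/11) + (1/6)·(75/11) = 2.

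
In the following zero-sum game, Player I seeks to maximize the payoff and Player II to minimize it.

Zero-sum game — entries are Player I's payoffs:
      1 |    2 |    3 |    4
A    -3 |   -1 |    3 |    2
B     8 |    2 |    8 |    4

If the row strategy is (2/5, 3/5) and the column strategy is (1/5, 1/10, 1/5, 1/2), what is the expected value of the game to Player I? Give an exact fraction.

Against (1/5, 1/10, 1/5, 1/2), each row's expected payoff is A: 9/10; B: 27/5.
Taking the (2/5, 3/5)-weighted average: (2/5)·(9/10) + (3/5)·(27/5) = 18/5.

18/5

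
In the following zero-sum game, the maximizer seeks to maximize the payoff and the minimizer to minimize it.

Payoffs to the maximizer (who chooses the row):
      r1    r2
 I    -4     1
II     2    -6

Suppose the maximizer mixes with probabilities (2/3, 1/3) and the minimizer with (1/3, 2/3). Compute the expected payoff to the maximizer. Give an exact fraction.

-14/9

Against (1/3, 2/3), each row's expected payoff is I: -2/3; II: -10/3.
Taking the (2/3, 1/3)-weighted average: (2/3)·(-2/3) + (1/3)·(-10/3) = -14/9.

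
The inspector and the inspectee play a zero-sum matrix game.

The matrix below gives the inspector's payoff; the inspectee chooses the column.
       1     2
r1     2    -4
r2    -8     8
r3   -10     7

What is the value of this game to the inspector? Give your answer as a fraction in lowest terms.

Row r3 is strictly dominated by row r2, so the inspector never plays it.
The remaining 2×2 game on (r1, r2) × (1, 2) has no saddle point. Let the inspector play r1 with probability p; indifference gives 2p − 8(1−p) = −4p + 8(1−p), so p = 8/11.
Similarly the inspectee's optimal q on 1 is 6/11, and the value is 2·(6/11) + (-4)·(5/11) = -8/11.

-8/11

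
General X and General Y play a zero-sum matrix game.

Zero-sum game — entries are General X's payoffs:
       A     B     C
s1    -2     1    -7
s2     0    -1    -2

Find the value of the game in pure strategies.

-2

Row minima: -7, -2 → General X's maximin is -2.
Column maxima: 0, 1, -2 → General Y's minimax is -2.
They coincide at (s2, C), so the value is -2.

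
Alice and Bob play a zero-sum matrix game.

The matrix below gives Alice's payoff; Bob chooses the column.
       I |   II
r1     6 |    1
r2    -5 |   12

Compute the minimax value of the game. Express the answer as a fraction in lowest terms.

7/2

Row minima are 1 and -5, so Alice's maximin is 1; column maxima are 6 and 12, so Bob's minimax is 6. These differ, so the equilibrium is in mixed strategies.
Let Alice play r1 with probability p. Bob is indifferent when 6p − 5(1−p) = p + 12(1−p), giving p = 17/22.
Let Bob play I with probability q. Alice is indifferent when 6q + (1−q) = −5q + 12(1−q), giving q = 1/2.
The value is 6·(1/2) + (1)·(1/2) = 7/2.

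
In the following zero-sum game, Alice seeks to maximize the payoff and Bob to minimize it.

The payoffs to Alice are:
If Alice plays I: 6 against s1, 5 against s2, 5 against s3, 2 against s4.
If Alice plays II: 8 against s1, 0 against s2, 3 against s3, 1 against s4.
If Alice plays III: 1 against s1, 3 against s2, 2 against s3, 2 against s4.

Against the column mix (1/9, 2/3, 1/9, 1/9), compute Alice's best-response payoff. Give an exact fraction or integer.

43/9

I: (6)·(1/9) + (5)·(2/3) + (5)·(1/9) + (2)·(1/9) = 43/9.
II: (8)·(1/9) + (0)·(2/3) + (3)·(1/9) + (1)·(1/9) = 4/3.
III: (1)·(1/9) + (3)·(2/3) + (2)·(1/9) + (2)·(1/9) = 23/9.
The best pure response is I with expected payoff 43/9.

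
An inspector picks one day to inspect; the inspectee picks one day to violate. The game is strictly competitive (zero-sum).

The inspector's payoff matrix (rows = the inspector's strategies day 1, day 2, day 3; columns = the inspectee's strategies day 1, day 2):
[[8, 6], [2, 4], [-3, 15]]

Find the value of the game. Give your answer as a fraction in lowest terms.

Row day 2 is strictly dominated by row day 1, so the inspector never plays it.
The remaining 2×2 game on (day 1, day 3) × (day 1, day 2) has no saddle point. Let the inspector play day 1 with probability p; indifference gives 8p − 3(1−p) = 6p + 15(1−p), so p = 9/10.
Similarly the inspectee's optimal q on day 1 is 9/20, and the value is 8·(9/20) + (6)·(11/20) = 69/10.

69/10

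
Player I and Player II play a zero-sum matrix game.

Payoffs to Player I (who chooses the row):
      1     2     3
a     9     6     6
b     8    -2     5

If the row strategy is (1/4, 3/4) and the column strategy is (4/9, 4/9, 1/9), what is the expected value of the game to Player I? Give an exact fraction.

Against (4/9, 4/9, 1/9), each row's expected payoff is a: 22/3; b: 29/9.
Taking the (1/4, 3/4)-weighted average: (1/4)·(22/3) + (3/4)·(29/9) = 17/4.

17/4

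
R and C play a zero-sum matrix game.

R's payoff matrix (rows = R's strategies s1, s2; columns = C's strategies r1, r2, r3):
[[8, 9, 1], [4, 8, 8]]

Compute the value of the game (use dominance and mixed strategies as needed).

60/11

Column r2 is strictly dominated by r1 for C (it gives R more in every row).
The remaining 2×2 game on (s1, s2) × (r1, r3) has no saddle point. Let R play s1 with probability p; indifference gives 8p + 4(1−p) = p + 8(1−p), so p = 4/11.
Similarly C's optimal q on r1 is 7/11, and the value is 8·(7/11) + (1)·(4/11) = 60/11.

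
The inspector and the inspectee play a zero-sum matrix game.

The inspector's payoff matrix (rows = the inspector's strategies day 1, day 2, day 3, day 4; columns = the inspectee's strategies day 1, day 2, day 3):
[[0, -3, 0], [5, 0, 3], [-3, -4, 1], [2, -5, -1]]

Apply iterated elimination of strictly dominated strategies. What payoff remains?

Row day 4 is strictly dominated by row day 2 (5>2, 0>-5, 3>-1); eliminate day 4.
Row day 1 is strictly dominated by row day 2 (5>0, 0>-3, 3>0); eliminate day 1.
Row day 3 is strictly dominated by row day 2 (5>-3, 0>-4, 3>1); eliminate day 3.
Column day 1 is strictly dominated by day 2 for the inspectee (0<5); eliminate day 1.
Column day 3 is strictly dominated by day 2 for the inspectee (0<3); eliminate day 3.
Only (day 2, day 2) remains, with payoff 0.

0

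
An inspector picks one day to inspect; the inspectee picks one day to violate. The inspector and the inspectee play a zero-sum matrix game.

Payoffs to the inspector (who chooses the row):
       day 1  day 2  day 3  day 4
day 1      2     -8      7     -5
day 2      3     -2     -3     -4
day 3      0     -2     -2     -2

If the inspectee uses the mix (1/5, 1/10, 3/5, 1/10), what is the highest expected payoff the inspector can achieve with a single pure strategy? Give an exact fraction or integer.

day 1: (2)·(1/5) + (-8)·(1/10) + (7)·(3/5) + (-5)·(1/10) = 33/10.
day 2: (3)·(1/5) + (-2)·(1/10) + (-3)·(3/5) + (-4)·(1/10) = -9/5.
day 3: (0)·(1/5) + (-2)·(1/10) + (-2)·(3/5) + (-2)·(1/10) = -8/5.
The best pure response is day 1 with expected payoff 33/10.

33/10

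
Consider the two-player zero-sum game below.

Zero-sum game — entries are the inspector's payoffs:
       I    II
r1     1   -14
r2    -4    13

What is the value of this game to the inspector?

Row minima are -14 and -4, so the inspector's maximin is -4; column maxima are 1 and 13, so the inspectee's minimax is 1. These differ, so the equilibrium is in mixed strategies.
Let the inspector play r1 with probability p. The inspectee is indifferent when p − 4(1−p) = −14p + 13(1−p), giving p = 17/32.
Let the inspectee play I with probability q. The inspector is indifferent when q − 14(1−q) = −4q + 13(1−q), giving q = 27/32.
The value is 1·(27/32) + (-14)·(5/32) = -43/32.

-43/32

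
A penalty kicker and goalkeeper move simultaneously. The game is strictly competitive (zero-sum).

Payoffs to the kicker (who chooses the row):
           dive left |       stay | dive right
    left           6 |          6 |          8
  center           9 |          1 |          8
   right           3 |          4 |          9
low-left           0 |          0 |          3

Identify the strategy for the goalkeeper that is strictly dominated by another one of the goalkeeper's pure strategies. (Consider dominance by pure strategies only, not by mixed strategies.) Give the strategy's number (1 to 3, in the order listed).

The goalkeeper prefers columns that give the kicker less. Compare dive right with stay: 6 < 8, 1 < 8, 4 < 9, 0 < 3.
So stay strictly dominates dive right for the goalkeeper; dive right is strictly dominated.

3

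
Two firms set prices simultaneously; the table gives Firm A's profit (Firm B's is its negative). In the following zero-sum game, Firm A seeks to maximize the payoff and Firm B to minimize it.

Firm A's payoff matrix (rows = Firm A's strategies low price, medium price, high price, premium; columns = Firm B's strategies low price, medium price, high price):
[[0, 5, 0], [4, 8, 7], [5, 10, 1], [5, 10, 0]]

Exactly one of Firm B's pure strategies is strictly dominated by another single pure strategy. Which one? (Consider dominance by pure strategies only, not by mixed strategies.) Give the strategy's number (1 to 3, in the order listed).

Firm B prefers columns that give Firm A less. Compare medium price with low price: 0 < 5, 4 < 8, 5 < 10, 5 < 10.
So low price strictly dominates medium price for Firm B; medium price is strictly dominated.

2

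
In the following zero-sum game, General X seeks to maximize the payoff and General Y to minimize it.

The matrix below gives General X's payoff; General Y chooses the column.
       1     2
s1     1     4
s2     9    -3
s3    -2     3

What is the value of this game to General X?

13/5

Row s3 is strictly dominated by row s1, so General X never plays it.
The remaining 2×2 game on (s1, s2) × (1, 2) has no saddle point. Let General X play s1 with probability p; indifference gives p + 9(1−p) = 4p − 3(1−p), so p = 4/5.
Similarly General Y's optimal q on 1 is 7/15, and the value is 1·(7/15) + (4)·(8/15) = 13/5.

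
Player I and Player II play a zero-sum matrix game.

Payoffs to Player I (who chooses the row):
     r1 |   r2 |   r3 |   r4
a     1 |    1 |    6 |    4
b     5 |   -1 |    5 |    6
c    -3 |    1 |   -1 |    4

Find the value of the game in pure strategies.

1

Row minima: 1, -1, -3 → Player I's maximin is 1.
Column maxima: 5, 1, 6, 6 → Player II's minimax is 1.
They coincide at (a, r2), so the value is 1.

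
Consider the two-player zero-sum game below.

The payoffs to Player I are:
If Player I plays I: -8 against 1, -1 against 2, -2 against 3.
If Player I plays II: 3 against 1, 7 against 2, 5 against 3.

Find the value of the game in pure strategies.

3

Row minima: -8, 3 → Player I's maximin is 3.
Column maxima: 3, 7, 5 → Player II's minimax is 3.
They coincide at (II, 1), so the value is 3.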